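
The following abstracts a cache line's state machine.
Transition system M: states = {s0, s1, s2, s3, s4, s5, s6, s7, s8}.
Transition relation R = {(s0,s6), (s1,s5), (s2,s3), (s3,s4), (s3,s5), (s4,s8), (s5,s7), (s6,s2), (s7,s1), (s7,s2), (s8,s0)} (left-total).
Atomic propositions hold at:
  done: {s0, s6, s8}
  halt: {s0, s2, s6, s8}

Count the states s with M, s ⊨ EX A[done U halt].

A[done U halt]: least fixpoint, start Z0 = Sat(halt) = {s0, s2, s6, s8}, add states in Sat(done) with every successor in Z. Already a fixed point.
Sat(A[done U halt]) = {s0, s2, s6, s8}
Sat(EX A[done U halt]) = {s : some successor in {s0, s2, s6, s8}} = {s0, s4, s6, s7, s8}
|Sat(EX A[done U halt])| = |{s0, s4, s6, s7, s8}| = 5.

5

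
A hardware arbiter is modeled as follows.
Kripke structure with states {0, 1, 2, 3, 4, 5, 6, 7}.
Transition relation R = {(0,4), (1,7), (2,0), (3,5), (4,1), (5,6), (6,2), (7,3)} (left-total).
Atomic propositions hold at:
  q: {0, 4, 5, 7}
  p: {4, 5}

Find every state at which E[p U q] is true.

{0, 4, 5, 7}

E[p U q]: least fixpoint, start Z0 = Sat(q) = {0, 4, 5, 7}, add states in Sat(p) with some successor in Z. Already a fixed point.
Sat(E[p U q]) = {0, 4, 5, 7}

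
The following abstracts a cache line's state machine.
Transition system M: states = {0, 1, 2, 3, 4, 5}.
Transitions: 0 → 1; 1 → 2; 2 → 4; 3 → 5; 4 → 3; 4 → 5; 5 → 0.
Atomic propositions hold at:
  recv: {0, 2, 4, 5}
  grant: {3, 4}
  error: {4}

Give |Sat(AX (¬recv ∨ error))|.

2

Sat(¬recv) = {1, 3}
Sat(¬recv ∨ error) = {1, 3, 4}
Sat(AX (¬recv ∨ error)) = {s : every successor in {1, 3, 4}} = {0, 2}
|Sat(AX (¬recv ∨ error))| = |{0, 2}| = 2.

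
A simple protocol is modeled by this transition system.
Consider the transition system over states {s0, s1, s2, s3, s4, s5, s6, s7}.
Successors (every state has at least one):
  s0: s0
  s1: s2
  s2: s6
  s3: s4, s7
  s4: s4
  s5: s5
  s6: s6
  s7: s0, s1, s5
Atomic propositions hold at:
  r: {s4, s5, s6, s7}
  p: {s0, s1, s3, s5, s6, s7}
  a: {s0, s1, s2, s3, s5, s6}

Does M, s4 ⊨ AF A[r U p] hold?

A[r U p]: least fixpoint, start Z0 = Sat(p) = {s0, s1, s3, s5, s6, s7}, add states in Sat(r) with every successor in Z. Already a fixed point.
Sat(A[r U p]) = {s0, s1, s3, s5, s6, s7}
AF A[r U p]: least fixpoint, start Z0 = {s0, s1, s3, s5, s6, s7}, add states with every successor in Z. Z1 = {s0, s1, s2, s3, s5, s6, s7}; fixed.
Sat(AF A[r U p]) = {s0, s1, s2, s3, s5, s6, s7}
s4 ∉ Sat(AF A[r U p]) = {s0, s1, s2, s3, s5, s6, s7}, so the formula does not hold at s4.

No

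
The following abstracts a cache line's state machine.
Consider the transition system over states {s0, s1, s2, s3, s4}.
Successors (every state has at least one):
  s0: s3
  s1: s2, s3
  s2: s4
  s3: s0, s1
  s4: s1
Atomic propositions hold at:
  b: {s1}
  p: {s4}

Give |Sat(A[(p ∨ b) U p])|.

Sat(p ∨ b) = {s1, s4}
A[(p ∨ b) U p]: least fixpoint, start Z0 = Sat(p) = {s4}, add states in Sat(p ∨ b) with every successor in Z. Already a fixed point.
Sat(A[(p ∨ b) U p]) = {s4}
|Sat(A[(p ∨ b) U p])| = |{s4}| = 1.

1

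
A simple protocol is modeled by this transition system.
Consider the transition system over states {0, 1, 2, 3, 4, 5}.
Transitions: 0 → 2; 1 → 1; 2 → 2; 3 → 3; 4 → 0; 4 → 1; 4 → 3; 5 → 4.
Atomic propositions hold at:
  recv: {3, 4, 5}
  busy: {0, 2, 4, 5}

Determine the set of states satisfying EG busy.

EG busy: greatest fixpoint, start Z0 = {0, 2, 4, 5}, keep only states in Sat with some successor in Z. Already a fixed point.
Sat(EG busy) = {0, 2, 4, 5}

{0, 2, 4, 5}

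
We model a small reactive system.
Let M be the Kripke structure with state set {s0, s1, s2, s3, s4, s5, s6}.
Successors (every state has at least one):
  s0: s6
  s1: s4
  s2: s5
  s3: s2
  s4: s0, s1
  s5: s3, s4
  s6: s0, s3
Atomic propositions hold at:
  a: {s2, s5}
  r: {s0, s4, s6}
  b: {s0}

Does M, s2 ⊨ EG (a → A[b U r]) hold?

A[b U r]: least fixpoint, start Z0 = Sat(r) = {s0, s4, s6}, add states in Sat(b) with every successor in Z. Already a fixed point.
Sat(A[b U r]) = {s0, s4, s6}
Sat(a → A[b U r]) = {s0, s1, s3, s4, s6}
EG (a → A[b U r]): greatest fixpoint, start Z0 = {s0, s1, s3, s4, s6}, keep only states in Sat with some successor in Z. Z1 = {s0, s1, s4, s6}; fixed.
Sat(EG (a → A[b U r])) = {s0, s1, s4, s6}
s2 ∉ Sat(EG (a → A[b U r])) = {s0, s1, s4, s6}, so the formula does not hold at s2.

No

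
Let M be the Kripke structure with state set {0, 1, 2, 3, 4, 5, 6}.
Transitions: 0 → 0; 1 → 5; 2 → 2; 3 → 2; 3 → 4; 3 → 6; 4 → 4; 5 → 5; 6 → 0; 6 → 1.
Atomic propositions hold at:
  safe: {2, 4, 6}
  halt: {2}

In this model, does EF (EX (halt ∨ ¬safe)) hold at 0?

Yes

Sat(¬safe) = {0, 1, 3, 5}
Sat(halt ∨ ¬safe) = {0, 1, 2, 3, 5}
Sat(EX (halt ∨ ¬safe)) = {s : some successor in {0, 1, 2, 3, 5}} = {0, 1, 2, 3, 5, 6}
EF (EX (halt ∨ ¬safe)): least fixpoint, start Z0 = {0, 1, 2, 3, 5, 6}, add states with some successor in Z. Already a fixed point.
Sat(EF (EX (halt ∨ ¬safe))) = {0, 1, 2, 3, 5, 6}
0 ∈ Sat(EF (EX (halt ∨ ¬safe))) = {0, 1, 2, 3, 5, 6}, so the formula holds at 0.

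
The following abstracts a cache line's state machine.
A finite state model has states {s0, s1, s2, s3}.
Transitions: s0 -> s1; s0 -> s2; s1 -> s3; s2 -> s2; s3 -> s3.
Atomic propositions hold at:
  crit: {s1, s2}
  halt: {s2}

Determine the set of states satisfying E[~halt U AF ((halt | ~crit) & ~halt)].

Sat(~halt) = {s0, s1, s3}
Sat(~crit) = {s0, s3}
Sat(halt | ~crit) = {s0, s2, s3}
Sat((halt | ~crit) & ~halt) = {s0, s3}
AF ((halt | ~crit) & ~halt): least fixpoint, start Z0 = {s0, s3}, add states with every successor in Z. Z1 = {s0, s1, s3}; fixed.
Sat(AF ((halt | ~crit) & ~halt)) = {s0, s1, s3}
E[~halt U AF ((halt | ~crit) & ~halt)]: least fixpoint, start Z0 = Sat(AF ((halt | ~crit) & ~halt)) = {s0, s1, s3}, add states in Sat(~halt) with some successor in Z. Already a fixed point.
Sat(E[~halt U AF ((halt | ~crit) & ~halt)]) = {s0, s1, s3}

{s0, s1, s3}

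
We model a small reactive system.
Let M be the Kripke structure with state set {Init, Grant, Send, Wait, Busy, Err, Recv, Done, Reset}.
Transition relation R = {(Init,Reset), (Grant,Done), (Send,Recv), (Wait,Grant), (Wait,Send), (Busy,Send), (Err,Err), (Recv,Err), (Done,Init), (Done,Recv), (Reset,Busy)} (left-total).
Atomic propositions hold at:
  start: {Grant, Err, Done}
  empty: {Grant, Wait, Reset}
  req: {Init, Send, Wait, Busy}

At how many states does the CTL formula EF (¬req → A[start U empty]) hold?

7

Sat(¬req) = {Grant, Err, Recv, Done, Reset}
A[start U empty]: least fixpoint, start Z0 = Sat(empty) = {Grant, Wait, Reset}, add states in Sat(start) with every successor in Z. Already a fixed point.
Sat(A[start U empty]) = {Grant, Wait, Reset}
Sat(¬req → A[start U empty]) = {Init, Grant, Send, Wait, Busy, Reset}
EF (¬req → A[start U empty]): least fixpoint, start Z0 = {Init, Grant, Send, Wait, Busy, Reset}, add states with some successor in Z. Z1 = {Init, Grant, Send, Wait, Busy, Done, Reset}; fixed.
Sat(EF (¬req → A[start U empty])) = {Init, Grant, Send, Wait, Busy, Done, Reset}
|Sat(EF (¬req → A[start U empty]))| = |{Init, Grant, Send, Wait, Busy, Done, Reset}| = 7.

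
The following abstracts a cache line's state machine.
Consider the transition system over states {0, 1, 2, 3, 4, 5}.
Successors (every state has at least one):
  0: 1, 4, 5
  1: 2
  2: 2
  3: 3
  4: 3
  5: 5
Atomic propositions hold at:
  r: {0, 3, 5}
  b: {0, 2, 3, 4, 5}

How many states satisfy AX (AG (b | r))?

5

Sat(b | r) = {0, 2, 3, 4, 5}
AG (b | r): greatest fixpoint, start Z0 = {0, 2, 3, 4, 5}, keep only states in Sat with every successor in Z. Z1 = {2, 3, 4, 5}; fixed.
Sat(AG (b | r)) = {2, 3, 4, 5}
Sat(AX (AG (b | r))) = {s : every successor in {2, 3, 4, 5}} = {1, 2, 3, 4, 5}
|Sat(AX (AG (b | r)))| = |{1, 2, 3, 4, 5}| = 5.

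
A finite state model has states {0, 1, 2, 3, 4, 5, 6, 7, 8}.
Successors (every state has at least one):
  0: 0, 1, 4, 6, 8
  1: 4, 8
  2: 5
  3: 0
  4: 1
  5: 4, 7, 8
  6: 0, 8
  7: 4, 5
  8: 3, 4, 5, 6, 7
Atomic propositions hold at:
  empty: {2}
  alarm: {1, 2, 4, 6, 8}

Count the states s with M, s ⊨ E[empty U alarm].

E[empty U alarm]: least fixpoint, start Z0 = Sat(alarm) = {1, 2, 4, 6, 8}, add states in Sat(empty) with some successor in Z. Already a fixed point.
Sat(E[empty U alarm]) = {1, 2, 4, 6, 8}
|Sat(E[empty U alarm])| = |{1, 2, 4, 6, 8}| = 5.

5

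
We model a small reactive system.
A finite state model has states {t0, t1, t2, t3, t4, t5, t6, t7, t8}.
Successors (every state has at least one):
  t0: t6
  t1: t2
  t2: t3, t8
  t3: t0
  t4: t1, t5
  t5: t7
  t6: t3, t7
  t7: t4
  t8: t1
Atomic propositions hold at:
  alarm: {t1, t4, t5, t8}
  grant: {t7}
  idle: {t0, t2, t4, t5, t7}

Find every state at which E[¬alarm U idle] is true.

Sat(¬alarm) = {t0, t2, t3, t6, t7}
E[¬alarm U idle]: least fixpoint, start Z0 = Sat(idle) = {t0, t2, t4, t5, t7}, add states in Sat(¬alarm) with some successor in Z. Z1 = {t0, t2, t3, t4, t5, t6, t7}; fixed.
Sat(E[¬alarm U idle]) = {t0, t2, t3, t4, t5, t6, t7}

{t0, t2, t3, t4, t5, t6, t7}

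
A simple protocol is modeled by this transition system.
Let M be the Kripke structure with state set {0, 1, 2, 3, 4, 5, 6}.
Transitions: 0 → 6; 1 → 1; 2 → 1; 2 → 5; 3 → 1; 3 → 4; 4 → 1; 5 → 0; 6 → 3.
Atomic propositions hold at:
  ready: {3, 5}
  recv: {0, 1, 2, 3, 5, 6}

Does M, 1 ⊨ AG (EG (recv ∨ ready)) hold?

Sat(recv ∨ ready) = {0, 1, 2, 3, 5, 6}
EG (recv ∨ ready): greatest fixpoint, start Z0 = {0, 1, 2, 3, 5, 6}, keep only states in Sat with some successor in Z. Already a fixed point.
Sat(EG (recv ∨ ready)) = {0, 1, 2, 3, 5, 6}
AG (EG (recv ∨ ready)): greatest fixpoint, start Z0 = {0, 1, 2, 3, 5, 6}, keep only states in Sat with every successor in Z. Z1 = {0, 1, 2, 5, 6}; Z2 = {0, 1, 2, 5}; Z3 = {1, 2, 5}; Z4 = {1, 2}; Z5 = {1}; fixed.
Sat(AG (EG (recv ∨ ready))) = {1}
1 ∈ Sat(AG (EG (recv ∨ ready))) = {1}, so the formula holds at 1.

Yes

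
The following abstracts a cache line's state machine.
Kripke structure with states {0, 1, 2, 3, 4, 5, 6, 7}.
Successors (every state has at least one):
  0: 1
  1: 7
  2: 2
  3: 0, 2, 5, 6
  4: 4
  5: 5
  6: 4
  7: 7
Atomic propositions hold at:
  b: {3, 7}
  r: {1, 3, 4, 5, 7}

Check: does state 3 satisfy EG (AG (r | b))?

Sat(r | b) = {1, 3, 4, 5, 7}
AG (r | b): greatest fixpoint, start Z0 = {1, 3, 4, 5, 7}, keep only states in Sat with every successor in Z. Z1 = {1, 4, 5, 7}; fixed.
Sat(AG (r | b)) = {1, 4, 5, 7}
EG (AG (r | b)): greatest fixpoint, start Z0 = {1, 4, 5, 7}, keep only states in Sat with some successor in Z. Already a fixed point.
Sat(EG (AG (r | b))) = {1, 4, 5, 7}
3 ∉ Sat(EG (AG (r | b))) = {1, 4, 5, 7}, so the formula does not hold at 3.

No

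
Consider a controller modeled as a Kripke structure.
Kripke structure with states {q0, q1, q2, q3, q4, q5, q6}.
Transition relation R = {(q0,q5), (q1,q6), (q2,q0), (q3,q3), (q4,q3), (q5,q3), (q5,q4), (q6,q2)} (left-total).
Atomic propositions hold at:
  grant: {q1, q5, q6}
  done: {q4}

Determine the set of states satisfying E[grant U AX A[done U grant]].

{q0, q1}

A[done U grant]: least fixpoint, start Z0 = Sat(grant) = {q1, q5, q6}, add states in Sat(done) with every successor in Z. Already a fixed point.
Sat(A[done U grant]) = {q1, q5, q6}
Sat(AX A[done U grant]) = {s : every successor in {q1, q5, q6}} = {q0, q1}
E[grant U AX A[done U grant]]: least fixpoint, start Z0 = Sat(AX A[done U grant]) = {q0, q1}, add states in Sat(grant) with some successor in Z. Already a fixed point.
Sat(E[grant U AX A[done U grant]]) = {q0, q1}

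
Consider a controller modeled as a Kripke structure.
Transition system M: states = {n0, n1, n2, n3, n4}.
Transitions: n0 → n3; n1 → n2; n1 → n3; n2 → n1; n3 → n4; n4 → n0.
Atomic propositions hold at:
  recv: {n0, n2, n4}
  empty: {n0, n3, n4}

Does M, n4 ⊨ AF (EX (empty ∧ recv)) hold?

Sat(empty ∧ recv) = {n0, n4}
Sat(EX (empty ∧ recv)) = {s : some successor in {n0, n4}} = {n3, n4}
AF (EX (empty ∧ recv)): least fixpoint, start Z0 = {n3, n4}, add states with every successor in Z. Z1 = {n0, n3, n4}; fixed.
Sat(AF (EX (empty ∧ recv))) = {n0, n3, n4}
n4 ∈ Sat(AF (EX (empty ∧ recv))) = {n0, n3, n4}, so the formula holds at n4.

Yes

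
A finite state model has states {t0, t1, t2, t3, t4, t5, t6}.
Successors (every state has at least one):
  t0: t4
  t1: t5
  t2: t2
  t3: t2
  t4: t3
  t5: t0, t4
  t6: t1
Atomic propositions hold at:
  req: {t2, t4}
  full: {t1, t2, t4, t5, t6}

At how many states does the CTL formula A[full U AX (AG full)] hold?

AG full: greatest fixpoint, start Z0 = {t1, t2, t4, t5, t6}, keep only states in Sat with every successor in Z. Z1 = {t1, t2, t6}; Z2 = {t2, t6}; Z3 = {t2}; fixed.
Sat(AG full) = {t2}
Sat(AX (AG full)) = {s : every successor in {t2}} = {t2, t3}
A[full U AX (AG full)]: least fixpoint, start Z0 = Sat(AX (AG full)) = {t2, t3}, add states in Sat(full) with every successor in Z. Z1 = {t2, t3, t4}; fixed.
Sat(A[full U AX (AG full)]) = {t2, t3, t4}
|Sat(A[full U AX (AG full)])| = |{t2, t3, t4}| = 3.

3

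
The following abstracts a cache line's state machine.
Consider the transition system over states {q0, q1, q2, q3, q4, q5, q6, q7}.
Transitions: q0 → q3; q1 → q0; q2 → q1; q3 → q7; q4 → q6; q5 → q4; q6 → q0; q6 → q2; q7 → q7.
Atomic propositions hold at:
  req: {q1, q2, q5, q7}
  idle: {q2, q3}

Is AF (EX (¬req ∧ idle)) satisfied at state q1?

Yes

Sat(¬req) = {q0, q3, q4, q6}
Sat(¬req ∧ idle) = {q3}
Sat(EX (¬req ∧ idle)) = {s : some successor in {q3}} = {q0}
AF (EX (¬req ∧ idle)): least fixpoint, start Z0 = {q0}, add states with every successor in Z. Z1 = {q0, q1}; Z2 = {q0, q1, q2}; Z3 = {q0, q1, q2, q6}; Z4 = {q0, q1, q2, q4, q6}; Z5 = {q0, q1, q2, q4, q5, q6}; fixed.
Sat(AF (EX (¬req ∧ idle))) = {q0, q1, q2, q4, q5, q6}
q1 ∈ Sat(AF (EX (¬req ∧ idle))) = {q0, q1, q2, q4, q5, q6}, so the formula holds at q1.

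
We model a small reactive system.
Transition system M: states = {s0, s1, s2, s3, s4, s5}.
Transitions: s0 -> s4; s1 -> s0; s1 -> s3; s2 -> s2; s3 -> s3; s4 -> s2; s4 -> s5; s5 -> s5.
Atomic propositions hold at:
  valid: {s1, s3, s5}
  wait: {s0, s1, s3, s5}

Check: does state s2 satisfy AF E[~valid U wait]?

No

Sat(~valid) = {s0, s2, s4}
E[~valid U wait]: least fixpoint, start Z0 = Sat(wait) = {s0, s1, s3, s5}, add states in Sat(~valid) with some successor in Z. Z1 = {s0, s1, s3, s4, s5}; fixed.
Sat(E[~valid U wait]) = {s0, s1, s3, s4, s5}
AF E[~valid U wait]: least fixpoint, start Z0 = {s0, s1, s3, s4, s5}, add states with every successor in Z. Already a fixed point.
Sat(AF E[~valid U wait]) = {s0, s1, s3, s4, s5}
s2 ∉ Sat(AF E[~valid U wait]) = {s0, s1, s3, s4, s5}, so the formula does not hold at s2.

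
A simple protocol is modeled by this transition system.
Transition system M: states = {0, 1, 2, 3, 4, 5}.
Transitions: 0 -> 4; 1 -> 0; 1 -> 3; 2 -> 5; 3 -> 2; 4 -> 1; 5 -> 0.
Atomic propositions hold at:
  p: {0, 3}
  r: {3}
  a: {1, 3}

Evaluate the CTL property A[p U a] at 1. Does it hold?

Yes

A[p U a]: least fixpoint, start Z0 = Sat(a) = {1, 3}, add states in Sat(p) with every successor in Z. Already a fixed point.
Sat(A[p U a]) = {1, 3}
1 ∈ Sat(A[p U a]) = {1, 3}, so the formula holds at 1.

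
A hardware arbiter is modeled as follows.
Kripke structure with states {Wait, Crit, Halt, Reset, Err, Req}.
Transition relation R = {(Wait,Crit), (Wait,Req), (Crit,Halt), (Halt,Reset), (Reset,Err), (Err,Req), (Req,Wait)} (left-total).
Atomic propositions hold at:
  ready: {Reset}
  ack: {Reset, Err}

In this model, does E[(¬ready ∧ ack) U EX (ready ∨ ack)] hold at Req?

No

Sat(¬ready) = {Wait, Crit, Halt, Err, Req}
Sat(¬ready ∧ ack) = {Err}
Sat(ready ∨ ack) = {Reset, Err}
Sat(EX (ready ∨ ack)) = {s : some successor in {Reset, Err}} = {Halt, Reset}
E[(¬ready ∧ ack) U EX (ready ∨ ack)]: least fixpoint, start Z0 = Sat(EX (ready ∨ ack)) = {Halt, Reset}, add states in Sat(¬ready ∧ ack) with some successor in Z. Already a fixed point.
Sat(E[(¬ready ∧ ack) U EX (ready ∨ ack)]) = {Halt, Reset}
Req ∉ Sat(E[(¬ready ∧ ack) U EX (ready ∨ ack)]) = {Halt, Reset}, so the formula does not hold at Req.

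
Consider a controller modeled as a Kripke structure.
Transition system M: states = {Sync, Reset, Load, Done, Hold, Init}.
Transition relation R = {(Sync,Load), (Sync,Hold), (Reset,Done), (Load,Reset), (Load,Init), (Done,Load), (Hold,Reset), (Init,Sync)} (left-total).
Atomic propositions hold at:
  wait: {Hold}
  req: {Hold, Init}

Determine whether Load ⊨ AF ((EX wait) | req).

No

Sat(EX wait) = {s : some successor in {Hold}} = {Sync}
Sat((EX wait) | req) = {Sync, Hold, Init}
AF ((EX wait) | req): least fixpoint, start Z0 = {Sync, Hold, Init}, add states with every successor in Z. Already a fixed point.
Sat(AF ((EX wait) | req)) = {Sync, Hold, Init}
Load ∉ Sat(AF ((EX wait) | req)) = {Sync, Hold, Init}, so the formula does not hold at Load.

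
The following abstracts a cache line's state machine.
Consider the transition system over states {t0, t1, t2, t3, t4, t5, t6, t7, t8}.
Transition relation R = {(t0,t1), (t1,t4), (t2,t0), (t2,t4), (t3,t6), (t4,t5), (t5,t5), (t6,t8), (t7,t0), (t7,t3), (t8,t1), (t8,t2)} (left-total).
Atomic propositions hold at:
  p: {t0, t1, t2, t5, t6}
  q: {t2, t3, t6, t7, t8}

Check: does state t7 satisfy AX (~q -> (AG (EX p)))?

Sat(~q) = {t0, t1, t4, t5}
Sat(EX p) = {s : some successor in {t0, t1, t2, t5, t6}} = {t0, t2, t3, t4, t5, t7, t8}
AG (EX p): greatest fixpoint, start Z0 = {t0, t2, t3, t4, t5, t7, t8}, keep only states in Sat with every successor in Z. Z1 = {t2, t4, t5, t7}; Z2 = {t4, t5}; fixed.
Sat(AG (EX p)) = {t4, t5}
Sat(~q -> (AG (EX p))) = {t2, t3, t4, t5, t6, t7, t8}
Sat(AX (~q -> (AG (EX p)))) = {s : every successor in {t2, t3, t4, t5, t6, t7, t8}} = {t1, t3, t4, t5, t6}
t7 ∉ Sat(AX (~q -> (AG (EX p)))) = {t1, t3, t4, t5, t6}, so the formula does not hold at t7.

No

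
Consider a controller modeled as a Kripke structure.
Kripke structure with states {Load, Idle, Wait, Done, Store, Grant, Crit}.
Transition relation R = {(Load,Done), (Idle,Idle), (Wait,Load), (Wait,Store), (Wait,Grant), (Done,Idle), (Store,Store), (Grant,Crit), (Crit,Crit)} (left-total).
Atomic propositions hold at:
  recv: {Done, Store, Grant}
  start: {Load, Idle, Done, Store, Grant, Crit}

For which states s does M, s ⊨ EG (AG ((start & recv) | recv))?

Sat(start & recv) = {Done, Store, Grant}
Sat((start & recv) | recv) = {Done, Store, Grant}
AG ((start & recv) | recv): greatest fixpoint, start Z0 = {Done, Store, Grant}, keep only states in Sat with every successor in Z. Z1 = {Store}; fixed.
Sat(AG ((start & recv) | recv)) = {Store}
EG (AG ((start & recv) | recv)): greatest fixpoint, start Z0 = {Store}, keep only states in Sat with some successor in Z. Already a fixed point.
Sat(EG (AG ((start & recv) | recv))) = {Store}

{Store}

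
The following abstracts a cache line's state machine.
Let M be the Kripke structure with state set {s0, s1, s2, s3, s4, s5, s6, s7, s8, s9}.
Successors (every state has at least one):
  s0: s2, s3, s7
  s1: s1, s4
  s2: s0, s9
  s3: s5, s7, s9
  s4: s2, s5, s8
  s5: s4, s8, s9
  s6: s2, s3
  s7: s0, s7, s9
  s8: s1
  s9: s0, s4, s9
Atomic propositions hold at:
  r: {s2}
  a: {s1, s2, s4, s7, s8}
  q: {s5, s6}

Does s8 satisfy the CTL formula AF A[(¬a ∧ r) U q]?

No

Sat(¬a) = {s0, s3, s5, s6, s9}
Sat(¬a ∧ r) = ∅
A[(¬a ∧ r) U q]: least fixpoint, start Z0 = Sat(q) = {s5, s6}, add states in Sat(¬a ∧ r) with every successor in Z. Already a fixed point.
Sat(A[(¬a ∧ r) U q]) = {s5, s6}
AF A[(¬a ∧ r) U q]: least fixpoint, start Z0 = {s5, s6}, add states with every successor in Z. Already a fixed point.
Sat(AF A[(¬a ∧ r) U q]) = {s5, s6}
s8 ∉ Sat(AF A[(¬a ∧ r) U q]) = {s5, s6}, so the formula does not hold at s8.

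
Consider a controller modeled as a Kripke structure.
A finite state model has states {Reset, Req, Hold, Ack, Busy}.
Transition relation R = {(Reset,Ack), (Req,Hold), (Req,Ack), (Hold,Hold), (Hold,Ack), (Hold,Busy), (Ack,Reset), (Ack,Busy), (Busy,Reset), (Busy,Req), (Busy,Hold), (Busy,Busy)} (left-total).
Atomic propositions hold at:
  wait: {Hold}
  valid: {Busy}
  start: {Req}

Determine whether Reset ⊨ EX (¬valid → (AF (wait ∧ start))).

Sat(¬valid) = {Reset, Req, Hold, Ack}
Sat(wait ∧ start) = ∅
AF (wait ∧ start): least fixpoint, start Z0 = ∅, add states with every successor in Z. Already a fixed point.
Sat(AF (wait ∧ start)) = ∅
Sat(¬valid → (AF (wait ∧ start))) = {Busy}
Sat(EX (¬valid → (AF (wait ∧ start)))) = {s : some successor in {Busy}} = {Hold, Ack, Busy}
Reset ∉ Sat(EX (¬valid → (AF (wait ∧ start)))) = {Hold, Ack, Busy}, so the formula does not hold at Reset.

No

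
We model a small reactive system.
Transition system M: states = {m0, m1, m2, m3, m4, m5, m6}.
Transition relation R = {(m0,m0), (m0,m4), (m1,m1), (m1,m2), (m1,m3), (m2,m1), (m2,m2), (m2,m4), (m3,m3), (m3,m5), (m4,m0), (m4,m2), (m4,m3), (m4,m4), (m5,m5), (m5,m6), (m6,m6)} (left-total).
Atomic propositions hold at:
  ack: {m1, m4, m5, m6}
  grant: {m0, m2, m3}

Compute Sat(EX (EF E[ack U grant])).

{m0, m1, m2, m3, m4}

E[ack U grant]: least fixpoint, start Z0 = Sat(grant) = {m0, m2, m3}, add states in Sat(ack) with some successor in Z. Z1 = {m0, m1, m2, m3, m4}; fixed.
Sat(E[ack U grant]) = {m0, m1, m2, m3, m4}
EF E[ack U grant]: least fixpoint, start Z0 = {m0, m1, m2, m3, m4}, add states with some successor in Z. Already a fixed point.
Sat(EF E[ack U grant]) = {m0, m1, m2, m3, m4}
Sat(EX (EF E[ack U grant])) = {s : some successor in {m0, m1, m2, m3, m4}} = {m0, m1, m2, m3, m4}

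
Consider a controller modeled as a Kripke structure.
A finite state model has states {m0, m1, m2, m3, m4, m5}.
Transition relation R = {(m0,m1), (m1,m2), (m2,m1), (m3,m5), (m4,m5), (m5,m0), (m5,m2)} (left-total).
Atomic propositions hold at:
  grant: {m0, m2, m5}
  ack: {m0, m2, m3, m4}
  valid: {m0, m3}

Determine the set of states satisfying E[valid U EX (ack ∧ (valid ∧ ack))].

Sat(valid ∧ ack) = {m0, m3}
Sat(ack ∧ (valid ∧ ack)) = {m0, m3}
Sat(EX (ack ∧ (valid ∧ ack))) = {s : some successor in {m0, m3}} = {m5}
E[valid U EX (ack ∧ (valid ∧ ack))]: least fixpoint, start Z0 = Sat(EX (ack ∧ (valid ∧ ack))) = {m5}, add states in Sat(valid) with some successor in Z. Z1 = {m3, m5}; fixed.
Sat(E[valid U EX (ack ∧ (valid ∧ ack))]) = {m3, m5}

{m3, m5}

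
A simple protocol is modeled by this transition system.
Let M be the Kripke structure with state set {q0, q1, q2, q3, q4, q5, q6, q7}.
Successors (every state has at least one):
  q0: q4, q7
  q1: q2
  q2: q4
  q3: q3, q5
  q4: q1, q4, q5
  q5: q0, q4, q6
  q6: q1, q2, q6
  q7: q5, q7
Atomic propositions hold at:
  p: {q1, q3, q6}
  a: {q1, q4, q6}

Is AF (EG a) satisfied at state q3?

EG a: greatest fixpoint, start Z0 = {q1, q4, q6}, keep only states in Sat with some successor in Z. Z1 = {q4, q6}; fixed.
Sat(EG a) = {q4, q6}
AF (EG a): least fixpoint, start Z0 = {q4, q6}, add states with every successor in Z. Z1 = {q2, q4, q6}; Z2 = {q1, q2, q4, q6}; fixed.
Sat(AF (EG a)) = {q1, q2, q4, q6}
q3 ∉ Sat(AF (EG a)) = {q1, q2, q4, q6}, so the formula does not hold at q3.

No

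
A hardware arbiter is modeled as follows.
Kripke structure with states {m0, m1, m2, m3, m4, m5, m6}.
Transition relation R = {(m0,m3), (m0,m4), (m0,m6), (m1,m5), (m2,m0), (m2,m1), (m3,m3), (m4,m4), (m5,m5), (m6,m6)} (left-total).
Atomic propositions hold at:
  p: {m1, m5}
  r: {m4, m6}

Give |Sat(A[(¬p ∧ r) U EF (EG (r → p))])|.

5

Sat(¬p) = {m0, m2, m3, m4, m6}
Sat(¬p ∧ r) = {m4, m6}
Sat(r → p) = {m0, m1, m2, m3, m5}
EG (r → p): greatest fixpoint, start Z0 = {m0, m1, m2, m3, m5}, keep only states in Sat with some successor in Z. Already a fixed point.
Sat(EG (r → p)) = {m0, m1, m2, m3, m5}
EF (EG (r → p)): least fixpoint, start Z0 = {m0, m1, m2, m3, m5}, add states with some successor in Z. Already a fixed point.
Sat(EF (EG (r → p))) = {m0, m1, m2, m3, m5}
A[(¬p ∧ r) U EF (EG (r → p))]: least fixpoint, start Z0 = Sat(EF (EG (r → p))) = {m0, m1, m2, m3, m5}, add states in Sat(¬p ∧ r) with every successor in Z. Already a fixed point.
Sat(A[(¬p ∧ r) U EF (EG (r → p))]) = {m0, m1, m2, m3, m5}
|Sat(A[(¬p ∧ r) U EF (EG (r → p))])| = |{m0, m1, m2, m3, m5}| = 5.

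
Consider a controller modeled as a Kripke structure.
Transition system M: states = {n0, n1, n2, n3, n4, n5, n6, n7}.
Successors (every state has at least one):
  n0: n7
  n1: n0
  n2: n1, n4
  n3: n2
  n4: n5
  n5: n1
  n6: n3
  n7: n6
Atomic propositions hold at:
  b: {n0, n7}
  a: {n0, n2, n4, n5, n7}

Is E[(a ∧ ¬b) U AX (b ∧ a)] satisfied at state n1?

Sat(¬b) = {n1, n2, n3, n4, n5, n6}
Sat(a ∧ ¬b) = {n2, n4, n5}
Sat(b ∧ a) = {n0, n7}
Sat(AX (b ∧ a)) = {s : every successor in {n0, n7}} = {n0, n1}
E[(a ∧ ¬b) U AX (b ∧ a)]: least fixpoint, start Z0 = Sat(AX (b ∧ a)) = {n0, n1}, add states in Sat(a ∧ ¬b) with some successor in Z. Z1 = {n0, n1, n2, n5}; Z2 = {n0, n1, n2, n4, n5}; fixed.
Sat(E[(a ∧ ¬b) U AX (b ∧ a)]) = {n0, n1, n2, n4, n5}
n1 ∈ Sat(E[(a ∧ ¬b) U AX (b ∧ a)]) = {n0, n1, n2, n4, n5}, so the formula holds at n1.

Yes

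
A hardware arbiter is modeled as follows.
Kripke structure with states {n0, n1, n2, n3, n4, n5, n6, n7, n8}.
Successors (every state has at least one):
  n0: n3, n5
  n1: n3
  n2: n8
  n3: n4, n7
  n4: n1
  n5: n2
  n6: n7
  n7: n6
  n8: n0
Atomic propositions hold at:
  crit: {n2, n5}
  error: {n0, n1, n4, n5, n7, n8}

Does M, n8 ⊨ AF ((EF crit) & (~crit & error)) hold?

EF crit: least fixpoint, start Z0 = {n2, n5}, add states with some successor in Z. Z1 = {n0, n2, n5}; Z2 = {n0, n2, n5, n8}; fixed.
Sat(EF crit) = {n0, n2, n5, n8}
Sat(~crit) = {n0, n1, n3, n4, n6, n7, n8}
Sat(~crit & error) = {n0, n1, n4, n7, n8}
Sat((EF crit) & (~crit & error)) = {n0, n8}
AF ((EF crit) & (~crit & error)): least fixpoint, start Z0 = {n0, n8}, add states with every successor in Z. Z1 = {n0, n2, n8}; Z2 = {n0, n2, n5, n8}; fixed.
Sat(AF ((EF crit) & (~crit & error))) = {n0, n2, n5, n8}
n8 ∈ Sat(AF ((EF crit) & (~crit & error))) = {n0, n2, n5, n8}, so the formula holds at n8.

Yes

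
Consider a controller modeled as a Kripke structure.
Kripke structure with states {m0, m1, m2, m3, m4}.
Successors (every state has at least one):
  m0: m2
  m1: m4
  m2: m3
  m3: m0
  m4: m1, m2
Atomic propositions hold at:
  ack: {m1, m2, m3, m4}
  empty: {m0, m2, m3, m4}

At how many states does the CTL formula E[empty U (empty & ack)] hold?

Sat(empty & ack) = {m2, m3, m4}
E[empty U (empty & ack)]: least fixpoint, start Z0 = Sat((empty & ack)) = {m2, m3, m4}, add states in Sat(empty) with some successor in Z. Z1 = {m0, m2, m3, m4}; fixed.
Sat(E[empty U (empty & ack)]) = {m0, m2, m3, m4}
|Sat(E[empty U (empty & ack)])| = |{m0, m2, m3, m4}| = 4.

4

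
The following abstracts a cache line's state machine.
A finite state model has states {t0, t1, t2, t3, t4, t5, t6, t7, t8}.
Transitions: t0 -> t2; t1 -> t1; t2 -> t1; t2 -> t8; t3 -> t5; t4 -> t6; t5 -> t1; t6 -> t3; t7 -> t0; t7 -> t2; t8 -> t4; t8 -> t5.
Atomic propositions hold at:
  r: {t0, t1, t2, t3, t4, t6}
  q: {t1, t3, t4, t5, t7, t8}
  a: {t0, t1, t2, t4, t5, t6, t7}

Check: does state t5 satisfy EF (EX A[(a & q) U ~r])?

No

Sat(a & q) = {t1, t4, t5, t7}
Sat(~r) = {t5, t7, t8}
A[(a & q) U ~r]: least fixpoint, start Z0 = Sat(~r) = {t5, t7, t8}, add states in Sat(a & q) with every successor in Z. Already a fixed point.
Sat(A[(a & q) U ~r]) = {t5, t7, t8}
Sat(EX A[(a & q) U ~r]) = {s : some successor in {t5, t7, t8}} = {t2, t3, t8}
EF (EX A[(a & q) U ~r]): least fixpoint, start Z0 = {t2, t3, t8}, add states with some successor in Z. Z1 = {t0, t2, t3, t6, t7, t8}; Z2 = {t0, t2, t3, t4, t6, t7, t8}; fixed.
Sat(EF (EX A[(a & q) U ~r])) = {t0, t2, t3, t4, t6, t7, t8}
t5 ∉ Sat(EF (EX A[(a & q) U ~r])) = {t0, t2, t3, t4, t6, t7, t8}, so the formula does not hold at t5.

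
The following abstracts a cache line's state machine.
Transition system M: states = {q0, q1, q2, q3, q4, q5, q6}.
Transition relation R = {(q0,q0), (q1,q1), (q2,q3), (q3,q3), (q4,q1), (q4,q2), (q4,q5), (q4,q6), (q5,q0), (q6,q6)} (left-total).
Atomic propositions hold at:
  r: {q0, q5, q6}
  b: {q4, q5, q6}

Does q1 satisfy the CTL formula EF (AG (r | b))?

No

Sat(r | b) = {q0, q4, q5, q6}
AG (r | b): greatest fixpoint, start Z0 = {q0, q4, q5, q6}, keep only states in Sat with every successor in Z. Z1 = {q0, q5, q6}; fixed.
Sat(AG (r | b)) = {q0, q5, q6}
EF (AG (r | b)): least fixpoint, start Z0 = {q0, q5, q6}, add states with some successor in Z. Z1 = {q0, q4, q5, q6}; fixed.
Sat(EF (AG (r | b))) = {q0, q4, q5, q6}
q1 ∉ Sat(EF (AG (r | b))) = {q0, q4, q5, q6}, so the formula does not hold at q1.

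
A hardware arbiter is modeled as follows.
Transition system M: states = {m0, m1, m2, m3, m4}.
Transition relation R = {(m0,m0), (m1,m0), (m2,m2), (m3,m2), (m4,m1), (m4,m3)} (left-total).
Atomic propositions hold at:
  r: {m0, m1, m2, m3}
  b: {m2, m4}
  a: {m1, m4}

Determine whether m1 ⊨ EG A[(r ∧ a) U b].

No

Sat(r ∧ a) = {m1}
A[(r ∧ a) U b]: least fixpoint, start Z0 = Sat(b) = {m2, m4}, add states in Sat(r ∧ a) with every successor in Z. Already a fixed point.
Sat(A[(r ∧ a) U b]) = {m2, m4}
EG A[(r ∧ a) U b]: greatest fixpoint, start Z0 = {m2, m4}, keep only states in Sat with some successor in Z. Z1 = {m2}; fixed.
Sat(EG A[(r ∧ a) U b]) = {m2}
m1 ∉ Sat(EG A[(r ∧ a) U b]) = {m2}, so the formula does not hold at m1.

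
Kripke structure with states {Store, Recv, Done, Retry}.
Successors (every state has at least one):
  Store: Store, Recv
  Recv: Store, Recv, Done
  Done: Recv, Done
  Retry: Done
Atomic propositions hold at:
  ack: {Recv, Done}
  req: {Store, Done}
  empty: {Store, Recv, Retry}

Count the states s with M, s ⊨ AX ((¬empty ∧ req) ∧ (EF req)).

Sat(¬empty) = {Done}
Sat(¬empty ∧ req) = {Done}
EF req: least fixpoint, start Z0 = {Store, Done}, add states with some successor in Z. Z1 = {Store, Recv, Done, Retry}; fixed.
Sat(EF req) = {Store, Recv, Done, Retry}
Sat((¬empty ∧ req) ∧ (EF req)) = {Done}
Sat(AX ((¬empty ∧ req) ∧ (EF req))) = {s : every successor in {Done}} = {Retry}
|Sat(AX ((¬empty ∧ req) ∧ (EF req)))| = |{Retry}| = 1.

1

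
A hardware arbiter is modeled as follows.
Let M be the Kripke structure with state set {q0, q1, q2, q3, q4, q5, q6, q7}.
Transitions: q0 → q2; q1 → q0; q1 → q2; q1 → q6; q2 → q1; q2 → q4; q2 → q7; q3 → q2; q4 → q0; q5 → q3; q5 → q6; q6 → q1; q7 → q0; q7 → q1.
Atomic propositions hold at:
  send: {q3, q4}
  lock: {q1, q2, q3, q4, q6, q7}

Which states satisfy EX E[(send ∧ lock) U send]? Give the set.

Sat(send ∧ lock) = {q3, q4}
E[(send ∧ lock) U send]: least fixpoint, start Z0 = Sat(send) = {q3, q4}, add states in Sat(send ∧ lock) with some successor in Z. Already a fixed point.
Sat(E[(send ∧ lock) U send]) = {q3, q4}
Sat(EX E[(send ∧ lock) U send]) = {s : some successor in {q3, q4}} = {q2, q5}

{q2, q5}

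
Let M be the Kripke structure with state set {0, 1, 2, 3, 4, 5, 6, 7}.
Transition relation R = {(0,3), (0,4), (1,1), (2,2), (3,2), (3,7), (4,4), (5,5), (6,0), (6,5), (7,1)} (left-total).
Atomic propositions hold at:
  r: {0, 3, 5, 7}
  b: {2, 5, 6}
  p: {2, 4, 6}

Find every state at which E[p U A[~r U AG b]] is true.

{2, 5, 6}

Sat(~r) = {1, 2, 4, 6}
AG b: greatest fixpoint, start Z0 = {2, 5, 6}, keep only states in Sat with every successor in Z. Z1 = {2, 5}; fixed.
Sat(AG b) = {2, 5}
A[~r U AG b]: least fixpoint, start Z0 = Sat(AG b) = {2, 5}, add states in Sat(~r) with every successor in Z. Already a fixed point.
Sat(A[~r U AG b]) = {2, 5}
E[p U A[~r U AG b]]: least fixpoint, start Z0 = Sat(A[~r U AG b]) = {2, 5}, add states in Sat(p) with some successor in Z. Z1 = {2, 5, 6}; fixed.
Sat(E[p U A[~r U AG b]]) = {2, 5, 6}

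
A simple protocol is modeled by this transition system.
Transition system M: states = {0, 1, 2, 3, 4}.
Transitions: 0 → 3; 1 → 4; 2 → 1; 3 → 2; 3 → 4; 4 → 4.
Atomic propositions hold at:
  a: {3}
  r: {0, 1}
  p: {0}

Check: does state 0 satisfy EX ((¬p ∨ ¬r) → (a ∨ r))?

Sat(¬p) = {1, 2, 3, 4}
Sat(¬r) = {2, 3, 4}
Sat(¬p ∨ ¬r) = {1, 2, 3, 4}
Sat(a ∨ r) = {0, 1, 3}
Sat((¬p ∨ ¬r) → (a ∨ r)) = {0, 1, 3}
Sat(EX ((¬p ∨ ¬r) → (a ∨ r))) = {s : some successor in {0, 1, 3}} = {0, 2}
0 ∈ Sat(EX ((¬p ∨ ¬r) → (a ∨ r))) = {0, 2}, so the formula holds at 0.

Yes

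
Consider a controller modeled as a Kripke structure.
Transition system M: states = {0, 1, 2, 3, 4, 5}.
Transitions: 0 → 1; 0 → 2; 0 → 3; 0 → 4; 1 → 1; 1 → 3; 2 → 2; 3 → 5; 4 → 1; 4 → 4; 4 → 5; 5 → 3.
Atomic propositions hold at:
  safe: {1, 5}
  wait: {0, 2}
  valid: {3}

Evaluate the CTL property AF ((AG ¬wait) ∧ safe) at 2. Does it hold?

Sat(¬wait) = {1, 3, 4, 5}
AG ¬wait: greatest fixpoint, start Z0 = {1, 3, 4, 5}, keep only states in Sat with every successor in Z. Already a fixed point.
Sat(AG ¬wait) = {1, 3, 4, 5}
Sat((AG ¬wait) ∧ safe) = {1, 5}
AF ((AG ¬wait) ∧ safe): least fixpoint, start Z0 = {1, 5}, add states with every successor in Z. Z1 = {1, 3, 5}; fixed.
Sat(AF ((AG ¬wait) ∧ safe)) = {1, 3, 5}
2 ∉ Sat(AF ((AG ¬wait) ∧ safe)) = {1, 3, 5}, so the formula does not hold at 2.

No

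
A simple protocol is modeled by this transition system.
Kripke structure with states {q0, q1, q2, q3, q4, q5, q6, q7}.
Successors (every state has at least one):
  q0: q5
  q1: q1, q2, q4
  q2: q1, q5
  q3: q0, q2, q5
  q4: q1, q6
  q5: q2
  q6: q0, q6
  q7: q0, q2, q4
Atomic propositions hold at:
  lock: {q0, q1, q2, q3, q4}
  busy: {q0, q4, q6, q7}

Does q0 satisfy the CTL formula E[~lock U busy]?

Yes

Sat(~lock) = {q5, q6, q7}
E[~lock U busy]: least fixpoint, start Z0 = Sat(busy) = {q0, q4, q6, q7}, add states in Sat(~lock) with some successor in Z. Already a fixed point.
Sat(E[~lock U busy]) = {q0, q4, q6, q7}
q0 ∈ Sat(E[~lock U busy]) = {q0, q4, q6, q7}, so the formula holds at q0.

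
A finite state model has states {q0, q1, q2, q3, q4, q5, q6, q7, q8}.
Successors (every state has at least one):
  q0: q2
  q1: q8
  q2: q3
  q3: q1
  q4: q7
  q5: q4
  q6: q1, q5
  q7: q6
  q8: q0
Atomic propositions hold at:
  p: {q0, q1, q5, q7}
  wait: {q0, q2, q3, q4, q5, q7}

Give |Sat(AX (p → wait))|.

Sat(p → wait) = {q0, q2, q3, q4, q5, q6, q7, q8}
Sat(AX (p → wait)) = {s : every successor in {q0, q2, q3, q4, q5, q6, q7, q8}} = {q0, q1, q2, q4, q5, q7, q8}
|Sat(AX (p → wait))| = |{q0, q1, q2, q4, q5, q7, q8}| = 7.

7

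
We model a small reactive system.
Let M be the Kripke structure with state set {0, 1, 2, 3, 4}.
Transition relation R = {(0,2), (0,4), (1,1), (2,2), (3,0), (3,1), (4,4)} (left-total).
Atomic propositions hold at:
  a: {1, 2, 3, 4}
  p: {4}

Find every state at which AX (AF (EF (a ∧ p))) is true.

{4}

Sat(a ∧ p) = {4}
EF (a ∧ p): least fixpoint, start Z0 = {4}, add states with some successor in Z. Z1 = {0, 4}; Z2 = {0, 3, 4}; fixed.
Sat(EF (a ∧ p)) = {0, 3, 4}
AF (EF (a ∧ p)): least fixpoint, start Z0 = {0, 3, 4}, add states with every successor in Z. Already a fixed point.
Sat(AF (EF (a ∧ p))) = {0, 3, 4}
Sat(AX (AF (EF (a ∧ p)))) = {s : every successor in {0, 3, 4}} = {4}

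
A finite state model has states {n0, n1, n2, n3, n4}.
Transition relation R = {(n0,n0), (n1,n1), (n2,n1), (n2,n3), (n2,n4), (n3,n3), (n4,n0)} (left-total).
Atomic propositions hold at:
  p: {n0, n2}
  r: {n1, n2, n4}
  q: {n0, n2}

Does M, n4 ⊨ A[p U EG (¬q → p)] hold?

Sat(¬q) = {n1, n3, n4}
Sat(¬q → p) = {n0, n2}
EG (¬q → p): greatest fixpoint, start Z0 = {n0, n2}, keep only states in Sat with some successor in Z. Z1 = {n0}; fixed.
Sat(EG (¬q → p)) = {n0}
A[p U EG (¬q → p)]: least fixpoint, start Z0 = Sat(EG (¬q → p)) = {n0}, add states in Sat(p) with every successor in Z. Already a fixed point.
Sat(A[p U EG (¬q → p)]) = {n0}
n4 ∉ Sat(A[p U EG (¬q → p)]) = {n0}, so the formula does not hold at n4.

No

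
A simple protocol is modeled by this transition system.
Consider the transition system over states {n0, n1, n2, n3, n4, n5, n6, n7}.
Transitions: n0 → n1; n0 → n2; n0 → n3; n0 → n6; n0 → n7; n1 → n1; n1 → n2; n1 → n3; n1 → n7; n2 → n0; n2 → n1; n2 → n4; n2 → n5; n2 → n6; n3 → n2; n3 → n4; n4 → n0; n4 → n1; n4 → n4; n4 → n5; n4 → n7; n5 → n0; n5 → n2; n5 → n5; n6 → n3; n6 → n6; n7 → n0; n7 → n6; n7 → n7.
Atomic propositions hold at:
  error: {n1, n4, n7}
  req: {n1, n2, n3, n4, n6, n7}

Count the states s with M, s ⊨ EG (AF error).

AF error: least fixpoint, start Z0 = {n1, n4, n7}, add states with every successor in Z. Already a fixed point.
Sat(AF error) = {n1, n4, n7}
EG (AF error): greatest fixpoint, start Z0 = {n1, n4, n7}, keep only states in Sat with some successor in Z. Already a fixed point.
Sat(EG (AF error)) = {n1, n4, n7}
|Sat(EG (AF error))| = |{n1, n4, n7}| = 3.

3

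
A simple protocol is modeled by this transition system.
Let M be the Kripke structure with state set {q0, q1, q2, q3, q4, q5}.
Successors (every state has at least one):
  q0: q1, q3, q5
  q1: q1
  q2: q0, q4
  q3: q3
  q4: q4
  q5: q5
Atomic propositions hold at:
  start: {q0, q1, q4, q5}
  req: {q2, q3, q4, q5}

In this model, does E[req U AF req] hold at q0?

AF req: least fixpoint, start Z0 = {q2, q3, q4, q5}, add states with every successor in Z. Already a fixed point.
Sat(AF req) = {q2, q3, q4, q5}
E[req U AF req]: least fixpoint, start Z0 = Sat(AF req) = {q2, q3, q4, q5}, add states in Sat(req) with some successor in Z. Already a fixed point.
Sat(E[req U AF req]) = {q2, q3, q4, q5}
q0 ∉ Sat(E[req U AF req]) = {q2, q3, q4, q5}, so the formula does not hold at q0.

No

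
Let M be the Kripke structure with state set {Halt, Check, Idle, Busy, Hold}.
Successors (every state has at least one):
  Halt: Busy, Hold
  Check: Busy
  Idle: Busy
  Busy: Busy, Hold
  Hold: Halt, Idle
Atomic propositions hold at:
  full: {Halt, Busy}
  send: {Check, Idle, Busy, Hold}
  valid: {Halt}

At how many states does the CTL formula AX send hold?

Sat(AX send) = {s : every successor in {Check, Idle, Busy, Hold}} = {Halt, Check, Idle, Busy}
|Sat(AX send)| = |{Halt, Check, Idle, Busy}| = 4.

4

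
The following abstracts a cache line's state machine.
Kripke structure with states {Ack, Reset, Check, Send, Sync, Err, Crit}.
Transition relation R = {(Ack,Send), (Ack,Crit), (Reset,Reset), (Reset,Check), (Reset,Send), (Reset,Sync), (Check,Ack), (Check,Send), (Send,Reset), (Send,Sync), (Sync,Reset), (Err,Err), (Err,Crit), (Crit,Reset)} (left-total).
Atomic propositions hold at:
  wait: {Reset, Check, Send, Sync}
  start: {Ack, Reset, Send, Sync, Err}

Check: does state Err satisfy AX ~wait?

Yes

Sat(~wait) = {Ack, Err, Crit}
Sat(AX ~wait) = {s : every successor in {Ack, Err, Crit}} = {Err}
Err ∈ Sat(AX ~wait) = {Err}, so the formula holds at Err.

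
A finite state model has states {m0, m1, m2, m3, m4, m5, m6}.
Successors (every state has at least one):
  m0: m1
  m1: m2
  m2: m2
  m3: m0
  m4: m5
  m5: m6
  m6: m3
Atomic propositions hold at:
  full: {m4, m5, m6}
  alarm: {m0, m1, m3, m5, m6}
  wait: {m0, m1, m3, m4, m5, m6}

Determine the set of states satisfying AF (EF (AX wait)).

{m0, m3, m4, m5, m6}

Sat(AX wait) = {s : every successor in {m0, m1, m3, m4, m5, m6}} = {m0, m3, m4, m5, m6}
EF (AX wait): least fixpoint, start Z0 = {m0, m3, m4, m5, m6}, add states with some successor in Z. Already a fixed point.
Sat(EF (AX wait)) = {m0, m3, m4, m5, m6}
AF (EF (AX wait)): least fixpoint, start Z0 = {m0, m3, m4, m5, m6}, add states with every successor in Z. Already a fixed point.
Sat(AF (EF (AX wait))) = {m0, m3, m4, m5, m6}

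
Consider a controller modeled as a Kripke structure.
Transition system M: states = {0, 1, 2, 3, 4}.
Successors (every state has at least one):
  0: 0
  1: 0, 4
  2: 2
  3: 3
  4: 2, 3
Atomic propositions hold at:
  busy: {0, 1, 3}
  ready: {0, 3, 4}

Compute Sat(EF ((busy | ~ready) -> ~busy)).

Sat(~ready) = {1, 2}
Sat(busy | ~ready) = {0, 1, 2, 3}
Sat(~busy) = {2, 4}
Sat((busy | ~ready) -> ~busy) = {2, 4}
EF ((busy | ~ready) -> ~busy): least fixpoint, start Z0 = {2, 4}, add states with some successor in Z. Z1 = {1, 2, 4}; fixed.
Sat(EF ((busy | ~ready) -> ~busy)) = {1, 2, 4}

{1, 2, 4}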